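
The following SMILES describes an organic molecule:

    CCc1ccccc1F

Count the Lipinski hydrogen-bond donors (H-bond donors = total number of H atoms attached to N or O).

0

Donors: find every N or O and count the H atoms it carries.
  (no N or O atoms present)
Lipinski HBD = 0.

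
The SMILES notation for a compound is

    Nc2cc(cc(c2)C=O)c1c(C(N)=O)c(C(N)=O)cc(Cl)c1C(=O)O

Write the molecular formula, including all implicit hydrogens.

C16H12ClN3O5

Walk through each heavy atom and fill implicit hydrogens from standard valence (C 4, N 3, O 2, S 2, halogen 1); for lowercase aromatic atoms, an aromatic c carries 1 H when it has two neighbours and 0 H with three, and aromatic n carries 0 H:
  atom 1: N, bond orders sum to 1 (valence 3) → 2 H
  atom 2: aromatic c, 3 neighbours → 0 H
  atom 3: aromatic c, 2 neighbours → 1 H
  atom 4: aromatic c, 3 neighbours → 0 H
  atom 5: aromatic c, 2 neighbours → 1 H
  atom 6: aromatic c, 3 neighbours → 0 H
  atom 7: aromatic c, 2 neighbours → 1 H
  atom 8: C, bond orders sum to 3 (valence 4) → 1 H
  atom 9: O, bond orders sum to 2 (valence 2) → 0 H
  atom 10: aromatic c, 3 neighbours → 0 H
  atom 11: aromatic c, 3 neighbours → 0 H
  atom 12: C, bond orders sum to 4 (valence 4) → 0 H
  atom 13: N, bond orders sum to 1 (valence 3) → 2 H
  atom 14: O, bond orders sum to 2 (valence 2) → 0 H
  atom 15: aromatic c, 3 neighbours → 0 H
  atom 16: C, bond orders sum to 4 (valence 4) → 0 H
  atom 17: N, bond orders sum to 1 (valence 3) → 2 H
  atom 18: O, bond orders sum to 2 (valence 2) → 0 H
  atom 19: aromatic c, 2 neighbours → 1 H
  atom 20: aromatic c, 3 neighbours → 0 H
  atom 21: Cl (halogen, monovalent) → 0 H
  atom 22: aromatic c, 3 neighbours → 0 H
  atom 23: C, bond orders sum to 4 (valence 4) → 0 H
  atom 24: O, bond orders sum to 2 (valence 2) → 0 H
  atom 25: O, bond orders sum to 1 (valence 2) → 1 H
Totals → C:16, H:12, Cl:1, N:3, O:5.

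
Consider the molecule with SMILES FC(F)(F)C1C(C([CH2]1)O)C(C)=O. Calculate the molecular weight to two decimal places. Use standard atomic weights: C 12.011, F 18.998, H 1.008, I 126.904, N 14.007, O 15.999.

First, the molecular formula is C7H9F3O2 (counting implicit H from valence).
  C: 7 × 12.011 = 84.077
  F: 3 × 18.998 = 56.994
  H: 9 × 1.008 = 9.072
  O: 2 × 15.999 = 31.998
Sum: 7×12.011 + 3×18.998 + 9×1.008 + 2×15.999 = 182.141 → 182.14 g/mol.

182.14 g/mol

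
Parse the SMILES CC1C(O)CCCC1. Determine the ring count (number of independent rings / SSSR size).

In SMILES, each pair of matching ring-closure digits denotes one ring-closing bond; the number of such bonds equals the number of independent rings.
Ring-closure bonds here: 1.

1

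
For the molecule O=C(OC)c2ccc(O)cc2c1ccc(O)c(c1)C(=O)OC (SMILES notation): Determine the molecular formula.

C16H14O6

Walk through each heavy atom and fill implicit hydrogens from standard valence (C 4, N 3, O 2, S 2, halogen 1); for lowercase aromatic atoms, an aromatic c carries 1 H when it has two neighbours and 0 H with three, and aromatic n carries 0 H:
  atom 1: O, bond orders sum to 2 (valence 2) → 0 H
  atom 2: C, bond orders sum to 4 (valence 4) → 0 H
  atom 3: O, bond orders sum to 2 (valence 2) → 0 H
  atom 4: C, bond orders sum to 1 (valence 4) → 3 H
  atom 5: aromatic c, 3 neighbours → 0 H
  atom 6: aromatic c, 2 neighbours → 1 H
  atom 7: aromatic c, 2 neighbours → 1 H
  atom 8: aromatic c, 3 neighbours → 0 H
  atom 9: O, bond orders sum to 1 (valence 2) → 1 H
  atom 10: aromatic c, 2 neighbours → 1 H
  atom 11: aromatic c, 3 neighbours → 0 H
  atom 12: aromatic c, 3 neighbours → 0 H
  atom 13: aromatic c, 2 neighbours → 1 H
  atom 14: aromatic c, 2 neighbours → 1 H
  atom 15: aromatic c, 3 neighbours → 0 H
  atom 16: O, bond orders sum to 1 (valence 2) → 1 H
  atom 17: aromatic c, 3 neighbours → 0 H
  atom 18: aromatic c, 2 neighbours → 1 H
  atom 19: C, bond orders sum to 4 (valence 4) → 0 H
  atom 20: O, bond orders sum to 2 (valence 2) → 0 H
  atom 21: O, bond orders sum to 2 (valence 2) → 0 H
  atom 22: C, bond orders sum to 1 (valence 4) → 3 H
Totals → C:16, H:14, O:6.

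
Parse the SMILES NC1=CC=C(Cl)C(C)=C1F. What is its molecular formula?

C7H7ClFN

Walk through each heavy atom and fill implicit hydrogens from standard valence (C 4, N 3, O 2, S 2, halogen 1):
  atom 1: N, bond orders sum to 1 (valence 3) → 2 H
  atom 2: C, bond orders sum to 4 (valence 4) → 0 H
  atom 3: C, bond orders sum to 3 (valence 4) → 1 H
  atom 4: C, bond orders sum to 3 (valence 4) → 1 H
  atom 5: C, bond orders sum to 4 (valence 4) → 0 H
  atom 6: Cl (halogen, monovalent) → 0 H
  atom 7: C, bond orders sum to 4 (valence 4) → 0 H
  atom 8: C, bond orders sum to 1 (valence 4) → 3 H
  atom 9: C, bond orders sum to 4 (valence 4) → 0 H
  atom 10: F (halogen, monovalent) → 0 H
Totals → C:7, H:7, Cl:1, F:1, N:1.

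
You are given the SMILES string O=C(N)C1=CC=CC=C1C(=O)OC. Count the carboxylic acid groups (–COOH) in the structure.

Scan the SMILES for the carboxylic acid motif — none present.
Groups that are present: 1 amide, 1 ester.

0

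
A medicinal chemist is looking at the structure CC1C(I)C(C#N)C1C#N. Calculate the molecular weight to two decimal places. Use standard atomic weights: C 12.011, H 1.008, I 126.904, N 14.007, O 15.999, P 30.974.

First, the molecular formula is C7H7IN2 (counting implicit H from valence).
  C: 7 × 12.011 = 84.077
  H: 7 × 1.008 = 7.056
  I: 1 × 126.904 = 126.904
  N: 2 × 14.007 = 28.014
Sum: 7×12.011 + 7×1.008 + 1×126.904 + 2×14.007 = 246.051 → 246.05 g/mol.

246.05 g/mol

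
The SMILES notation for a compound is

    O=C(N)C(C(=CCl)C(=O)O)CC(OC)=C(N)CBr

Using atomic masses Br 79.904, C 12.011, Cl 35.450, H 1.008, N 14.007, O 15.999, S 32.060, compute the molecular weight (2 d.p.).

341.59 g/mol

First, the molecular formula is C10H14BrClN2O4 (counting implicit H from valence).
  Br: 1 × 79.904 = 79.904
  C: 10 × 12.011 = 120.110
  Cl: 1 × 35.450 = 35.450
  H: 14 × 1.008 = 14.112
  N: 2 × 14.007 = 28.014
  O: 4 × 15.999 = 63.996
Sum: 1×79.904 + 10×12.011 + 1×35.450 + 14×1.008 + 2×14.007 + 4×15.999 = 341.586 → 341.59 g/mol.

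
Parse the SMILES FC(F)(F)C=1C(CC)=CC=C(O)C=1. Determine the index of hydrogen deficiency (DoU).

4

Degree of unsaturation = (number of rings) + (number of π bonds).
Ring closures in the SMILES: 1.
π bonds: 3 double bonds (each 1 DoU) → 3 DoU from unsaturation.
Total DoU = 1 + 3 = 4.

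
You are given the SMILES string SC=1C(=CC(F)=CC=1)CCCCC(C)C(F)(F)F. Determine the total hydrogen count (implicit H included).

16

Walk through each heavy atom and fill implicit hydrogens from standard valence (C 4, N 3, O 2, S 2, halogen 1):
  atom 1: S, bond orders sum to 1 (valence 2) → 1 H
  atom 2: C, bond orders sum to 4 (valence 4) → 0 H
  atom 3: C, bond orders sum to 4 (valence 4) → 0 H
  atom 4: C, bond orders sum to 3 (valence 4) → 1 H
  atom 5: C, bond orders sum to 4 (valence 4) → 0 H
  atom 6: F (halogen, monovalent) → 0 H
  atom 7: C, bond orders sum to 3 (valence 4) → 1 H
  atom 8: C, bond orders sum to 3 (valence 4) → 1 H
  atom 9: C, bond orders sum to 2 (valence 4) → 2 H
  atom 10: C, bond orders sum to 2 (valence 4) → 2 H
  atom 11: C, bond orders sum to 2 (valence 4) → 2 H
  atom 12: C, bond orders sum to 2 (valence 4) → 2 H
  atom 13: C, bond orders sum to 3 (valence 4) → 1 H
  atom 14: C, bond orders sum to 1 (valence 4) → 3 H
  atom 15: C, bond orders sum to 4 (valence 4) → 0 H
  atom 16: F (halogen, monovalent) → 0 H
  atom 17: F (halogen, monovalent) → 0 H
  atom 18: F (halogen, monovalent) → 0 H
Total hydrogens: 16.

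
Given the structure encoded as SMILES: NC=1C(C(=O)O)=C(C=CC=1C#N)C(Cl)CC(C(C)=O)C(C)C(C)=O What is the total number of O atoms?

Scan the SMILES for O atoms (remember two-letter symbols like Cl and Br are single atoms).
Oxygen count: 4.

4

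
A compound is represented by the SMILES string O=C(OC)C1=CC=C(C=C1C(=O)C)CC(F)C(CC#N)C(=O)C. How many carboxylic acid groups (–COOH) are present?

Scan the SMILES for the carboxylic acid motif — none present.
Groups that are present: 1 ester, 2 ketone, 1 nitrile.

0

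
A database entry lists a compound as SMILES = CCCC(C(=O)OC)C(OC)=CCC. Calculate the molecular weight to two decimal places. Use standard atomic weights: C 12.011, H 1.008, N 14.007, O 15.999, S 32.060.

First, the molecular formula is C11H20O3 (counting implicit H from valence).
  C: 11 × 12.011 = 132.121
  H: 20 × 1.008 = 20.160
  O: 3 × 15.999 = 47.997
Sum: 11×12.011 + 20×1.008 + 3×15.999 = 200.278 → 200.28 g/mol.

200.28 g/mol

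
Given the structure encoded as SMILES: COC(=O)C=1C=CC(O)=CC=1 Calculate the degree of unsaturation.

5

Molecular formula: C8H8O3.
DoU = (2C + 2 + N − H − X) / 2, where X is the halogen count and O/S are ignored.
    = (2·8 + 2 + 0 − 8 − 0) / 2 = 10 / 2 = 5.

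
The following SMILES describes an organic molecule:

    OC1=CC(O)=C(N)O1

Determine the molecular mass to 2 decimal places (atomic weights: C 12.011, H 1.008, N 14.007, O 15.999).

First, the molecular formula is C4H5NO3 (counting implicit H from valence).
  C: 4 × 12.011 = 48.044
  H: 5 × 1.008 = 5.040
  N: 1 × 14.007 = 14.007
  O: 3 × 15.999 = 47.997
Sum: 4×12.011 + 5×1.008 + 1×14.007 + 3×15.999 = 115.088 → 115.09 g/mol.

115.09 g/mol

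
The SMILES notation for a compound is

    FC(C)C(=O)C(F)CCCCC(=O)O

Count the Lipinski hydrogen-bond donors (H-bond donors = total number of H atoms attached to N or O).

Donors: find every N or O and count the H atoms it carries.
  atom 5 (O): bond orders sum to 2 → 0 H
  atom 13 (O): bond orders sum to 2 → 0 H
  atom 14 (O): bond orders sum to 1 → 1 H
Lipinski HBD = 1.

1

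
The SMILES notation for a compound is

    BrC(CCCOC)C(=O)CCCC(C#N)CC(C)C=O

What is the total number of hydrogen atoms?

24

Walk through each heavy atom and fill implicit hydrogens from standard valence (C 4, N 3, O 2, S 2, halogen 1):
  atom 1: Br (halogen, monovalent) → 0 H
  atom 2: C, bond orders sum to 3 (valence 4) → 1 H
  atom 3: C, bond orders sum to 2 (valence 4) → 2 H
  atom 4: C, bond orders sum to 2 (valence 4) → 2 H
  atom 5: C, bond orders sum to 2 (valence 4) → 2 H
  atom 6: O, bond orders sum to 2 (valence 2) → 0 H
  atom 7: C, bond orders sum to 1 (valence 4) → 3 H
  atom 8: C, bond orders sum to 4 (valence 4) → 0 H
  atom 9: O, bond orders sum to 2 (valence 2) → 0 H
  atom 10: C, bond orders sum to 2 (valence 4) → 2 H
  atom 11: C, bond orders sum to 2 (valence 4) → 2 H
  atom 12: C, bond orders sum to 2 (valence 4) → 2 H
  atom 13: C, bond orders sum to 3 (valence 4) → 1 H
  atom 14: C, bond orders sum to 4 (valence 4) → 0 H
  atom 15: N, bond orders sum to 3 (valence 3) → 0 H
  atom 16: C, bond orders sum to 2 (valence 4) → 2 H
  atom 17: C, bond orders sum to 3 (valence 4) → 1 H
  atom 18: C, bond orders sum to 1 (valence 4) → 3 H
  atom 19: C, bond orders sum to 3 (valence 4) → 1 H
  atom 20: O, bond orders sum to 2 (valence 2) → 0 H
Total hydrogens: 24.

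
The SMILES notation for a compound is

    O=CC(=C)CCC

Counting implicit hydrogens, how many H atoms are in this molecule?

Walk through each heavy atom and fill implicit hydrogens from standard valence (C 4, N 3, O 2, S 2, halogen 1):
  atom 1: O, bond orders sum to 2 (valence 2) → 0 H
  atom 2: C, bond orders sum to 3 (valence 4) → 1 H
  atom 3: C, bond orders sum to 4 (valence 4) → 0 H
  atom 4: C, bond orders sum to 2 (valence 4) → 2 H
  atom 5: C, bond orders sum to 2 (valence 4) → 2 H
  atom 6: C, bond orders sum to 2 (valence 4) → 2 H
  atom 7: C, bond orders sum to 1 (valence 4) → 3 H
Total hydrogens: 10.

10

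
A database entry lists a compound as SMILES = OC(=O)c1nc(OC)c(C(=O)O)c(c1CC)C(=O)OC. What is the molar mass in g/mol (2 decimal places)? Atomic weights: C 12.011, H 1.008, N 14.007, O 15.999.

283.24 g/mol

First, the molecular formula is C12H13NO7 (counting implicit H from valence).
  C: 12 × 12.011 = 144.132
  H: 13 × 1.008 = 13.104
  N: 1 × 14.007 = 14.007
  O: 7 × 15.999 = 111.993
Sum: 12×12.011 + 13×1.008 + 1×14.007 + 7×15.999 = 283.236 → 283.24 g/mol.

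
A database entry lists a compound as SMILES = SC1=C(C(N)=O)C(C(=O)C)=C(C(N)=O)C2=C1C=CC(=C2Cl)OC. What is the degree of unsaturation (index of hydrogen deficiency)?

10

Molecular formula: C15H13ClN2O4S.
DoU = (2C + 2 + N − H − X) / 2, where X is the halogen count and O/S are ignored.
    = (2·15 + 2 + 2 − 13 − 1) / 2 = 20 / 2 = 10.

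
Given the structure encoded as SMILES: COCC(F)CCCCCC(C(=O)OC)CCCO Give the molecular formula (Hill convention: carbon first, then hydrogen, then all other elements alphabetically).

C14H27FO4

Walk through each heavy atom and fill implicit hydrogens from standard valence (C 4, N 3, O 2, S 2, halogen 1):
  atom 1: C, bond orders sum to 1 (valence 4) → 3 H
  atom 2: O, bond orders sum to 2 (valence 2) → 0 H
  atom 3: C, bond orders sum to 2 (valence 4) → 2 H
  atom 4: C, bond orders sum to 3 (valence 4) → 1 H
  atom 5: F (halogen, monovalent) → 0 H
  atom 6: C, bond orders sum to 2 (valence 4) → 2 H
  atom 7: C, bond orders sum to 2 (valence 4) → 2 H
  atom 8: C, bond orders sum to 2 (valence 4) → 2 H
  atom 9: C, bond orders sum to 2 (valence 4) → 2 H
  atom 10: C, bond orders sum to 2 (valence 4) → 2 H
  atom 11: C, bond orders sum to 3 (valence 4) → 1 H
  atom 12: C, bond orders sum to 4 (valence 4) → 0 H
  atom 13: O, bond orders sum to 2 (valence 2) → 0 H
  atom 14: O, bond orders sum to 2 (valence 2) → 0 H
  atom 15: C, bond orders sum to 1 (valence 4) → 3 H
  atom 16: C, bond orders sum to 2 (valence 4) → 2 H
  atom 17: C, bond orders sum to 2 (valence 4) → 2 H
  atom 18: C, bond orders sum to 2 (valence 4) → 2 H
  atom 19: O, bond orders sum to 1 (valence 2) → 1 H
Totals → C:14, H:27, F:1, O:4.
In Hill order: C14H27FO4.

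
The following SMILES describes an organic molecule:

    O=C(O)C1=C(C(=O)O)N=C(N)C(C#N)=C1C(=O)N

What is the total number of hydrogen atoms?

6

Walk through each heavy atom and fill implicit hydrogens from standard valence (C 4, N 3, O 2, S 2, halogen 1):
  atom 1: O, bond orders sum to 2 (valence 2) → 0 H
  atom 2: C, bond orders sum to 4 (valence 4) → 0 H
  atom 3: O, bond orders sum to 1 (valence 2) → 1 H
  atom 4: C, bond orders sum to 4 (valence 4) → 0 H
  atom 5: C, bond orders sum to 4 (valence 4) → 0 H
  atom 6: C, bond orders sum to 4 (valence 4) → 0 H
  atom 7: O, bond orders sum to 2 (valence 2) → 0 H
  atom 8: O, bond orders sum to 1 (valence 2) → 1 H
  atom 9: N, bond orders sum to 3 (valence 3) → 0 H
  atom 10: C, bond orders sum to 4 (valence 4) → 0 H
  atom 11: N, bond orders sum to 1 (valence 3) → 2 H
  atom 12: C, bond orders sum to 4 (valence 4) → 0 H
  atom 13: C, bond orders sum to 4 (valence 4) → 0 H
  atom 14: N, bond orders sum to 3 (valence 3) → 0 H
  atom 15: C, bond orders sum to 4 (valence 4) → 0 H
  atom 16: C, bond orders sum to 4 (valence 4) → 0 H
  atom 17: O, bond orders sum to 2 (valence 2) → 0 H
  atom 18: N, bond orders sum to 1 (valence 3) → 2 H
Total hydrogens: 6.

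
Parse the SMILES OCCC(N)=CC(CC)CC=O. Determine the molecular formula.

Walk through each heavy atom and fill implicit hydrogens from standard valence (C 4, N 3, O 2, S 2, halogen 1):
  atom 1: O, bond orders sum to 1 (valence 2) → 1 H
  atom 2: C, bond orders sum to 2 (valence 4) → 2 H
  atom 3: C, bond orders sum to 2 (valence 4) → 2 H
  atom 4: C, bond orders sum to 4 (valence 4) → 0 H
  atom 5: N, bond orders sum to 1 (valence 3) → 2 H
  atom 6: C, bond orders sum to 3 (valence 4) → 1 H
  atom 7: C, bond orders sum to 3 (valence 4) → 1 H
  atom 8: C, bond orders sum to 2 (valence 4) → 2 H
  atom 9: C, bond orders sum to 1 (valence 4) → 3 H
  atom 10: C, bond orders sum to 2 (valence 4) → 2 H
  atom 11: C, bond orders sum to 3 (valence 4) → 1 H
  atom 12: O, bond orders sum to 2 (valence 2) → 0 H
Totals → C:9, H:17, N:1, O:2.

C9H17NO2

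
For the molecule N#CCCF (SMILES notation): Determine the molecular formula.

C3H4FN

Walk through each heavy atom and fill implicit hydrogens from standard valence (C 4, N 3, O 2, S 2, halogen 1):
  atom 1: N, bond orders sum to 3 (valence 3) → 0 H
  atom 2: C, bond orders sum to 4 (valence 4) → 0 H
  atom 3: C, bond orders sum to 2 (valence 4) → 2 H
  atom 4: C, bond orders sum to 2 (valence 4) → 2 H
  atom 5: F (halogen, monovalent) → 0 H
Totals → C:3, H:4, F:1, N:1.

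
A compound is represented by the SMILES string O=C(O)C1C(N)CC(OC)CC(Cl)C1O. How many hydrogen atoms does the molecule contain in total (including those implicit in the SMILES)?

Walk through each heavy atom and fill implicit hydrogens from standard valence (C 4, N 3, O 2, S 2, halogen 1):
  atom 1: O, bond orders sum to 2 (valence 2) → 0 H
  atom 2: C, bond orders sum to 4 (valence 4) → 0 H
  atom 3: O, bond orders sum to 1 (valence 2) → 1 H
  atom 4: C, bond orders sum to 3 (valence 4) → 1 H
  atom 5: C, bond orders sum to 3 (valence 4) → 1 H
  atom 6: N, bond orders sum to 1 (valence 3) → 2 H
  atom 7: C, bond orders sum to 2 (valence 4) → 2 H
  atom 8: C, bond orders sum to 3 (valence 4) → 1 H
  atom 9: O, bond orders sum to 2 (valence 2) → 0 H
  atom 10: C, bond orders sum to 1 (valence 4) → 3 H
  atom 11: C, bond orders sum to 2 (valence 4) → 2 H
  atom 12: C, bond orders sum to 3 (valence 4) → 1 H
  atom 13: Cl (halogen, monovalent) → 0 H
  atom 14: C, bond orders sum to 3 (valence 4) → 1 H
  atom 15: O, bond orders sum to 1 (valence 2) → 1 H
Total hydrogens: 16.

16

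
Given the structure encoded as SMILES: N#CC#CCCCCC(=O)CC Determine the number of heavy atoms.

12

Every atom symbol written in the SMILES (organic subset) is one heavy atom; implicit H are not written.
Heavy atoms by element → C:10, N:1, O:1.
Total: 12.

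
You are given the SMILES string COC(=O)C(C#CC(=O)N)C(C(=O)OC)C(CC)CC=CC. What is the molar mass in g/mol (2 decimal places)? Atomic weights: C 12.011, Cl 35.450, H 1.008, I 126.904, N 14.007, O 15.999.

First, the molecular formula is C16H23NO5 (counting implicit H from valence).
  C: 16 × 12.011 = 192.176
  H: 23 × 1.008 = 23.184
  N: 1 × 14.007 = 14.007
  O: 5 × 15.999 = 79.995
Sum: 16×12.011 + 23×1.008 + 1×14.007 + 5×15.999 = 309.362 → 309.36 g/mol.

309.36 g/mol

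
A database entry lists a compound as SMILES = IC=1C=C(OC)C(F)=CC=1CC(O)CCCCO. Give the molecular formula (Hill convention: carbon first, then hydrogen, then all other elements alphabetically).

C13H18FIO3

Walk through each heavy atom and fill implicit hydrogens from standard valence (C 4, N 3, O 2, S 2, halogen 1):
  atom 1: I (halogen, monovalent) → 0 H
  atom 2: C, bond orders sum to 4 (valence 4) → 0 H
  atom 3: C, bond orders sum to 3 (valence 4) → 1 H
  atom 4: C, bond orders sum to 4 (valence 4) → 0 H
  atom 5: O, bond orders sum to 2 (valence 2) → 0 H
  atom 6: C, bond orders sum to 1 (valence 4) → 3 H
  atom 7: C, bond orders sum to 4 (valence 4) → 0 H
  atom 8: F (halogen, monovalent) → 0 H
  atom 9: C, bond orders sum to 3 (valence 4) → 1 H
  atom 10: C, bond orders sum to 4 (valence 4) → 0 H
  atom 11: C, bond orders sum to 2 (valence 4) → 2 H
  atom 12: C, bond orders sum to 3 (valence 4) → 1 H
  atom 13: O, bond orders sum to 1 (valence 2) → 1 H
  atom 14: C, bond orders sum to 2 (valence 4) → 2 H
  atom 15: C, bond orders sum to 2 (valence 4) → 2 H
  atom 16: C, bond orders sum to 2 (valence 4) → 2 H
  atom 17: C, bond orders sum to 2 (valence 4) → 2 H
  atom 18: O, bond orders sum to 1 (valence 2) → 1 H
Totals → C:13, H:18, F:1, I:1, O:3.
In Hill order: C13H18FIO3.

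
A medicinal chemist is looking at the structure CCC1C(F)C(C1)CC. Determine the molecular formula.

Walk through each heavy atom and fill implicit hydrogens from standard valence (C 4, N 3, O 2, S 2, halogen 1):
  atom 1: C, bond orders sum to 1 (valence 4) → 3 H
  atom 2: C, bond orders sum to 2 (valence 4) → 2 H
  atom 3: C, bond orders sum to 3 (valence 4) → 1 H
  atom 4: C, bond orders sum to 3 (valence 4) → 1 H
  atom 5: F (halogen, monovalent) → 0 H
  atom 6: C, bond orders sum to 3 (valence 4) → 1 H
  atom 7: C, bond orders sum to 2 (valence 4) → 2 H
  atom 8: C, bond orders sum to 2 (valence 4) → 2 H
  atom 9: C, bond orders sum to 1 (valence 4) → 3 H
Totals → C:8, H:15, F:1.
In Hill order: C8H15F.

C8H15F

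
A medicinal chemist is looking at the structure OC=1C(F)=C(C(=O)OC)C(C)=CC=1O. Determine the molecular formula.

C9H9FO4

Walk through each heavy atom and fill implicit hydrogens from standard valence (C 4, N 3, O 2, S 2, halogen 1):
  atom 1: O, bond orders sum to 1 (valence 2) → 1 H
  atom 2: C, bond orders sum to 4 (valence 4) → 0 H
  atom 3: C, bond orders sum to 4 (valence 4) → 0 H
  atom 4: F (halogen, monovalent) → 0 H
  atom 5: C, bond orders sum to 4 (valence 4) → 0 H
  atom 6: C, bond orders sum to 4 (valence 4) → 0 H
  atom 7: O, bond orders sum to 2 (valence 2) → 0 H
  atom 8: O, bond orders sum to 2 (valence 2) → 0 H
  atom 9: C, bond orders sum to 1 (valence 4) → 3 H
  atom 10: C, bond orders sum to 4 (valence 4) → 0 H
  atom 11: C, bond orders sum to 1 (valence 4) → 3 H
  atom 12: C, bond orders sum to 3 (valence 4) → 1 H
  atom 13: C, bond orders sum to 4 (valence 4) → 0 H
  atom 14: O, bond orders sum to 1 (valence 2) → 1 H
Totals → C:9, H:9, F:1, O:4.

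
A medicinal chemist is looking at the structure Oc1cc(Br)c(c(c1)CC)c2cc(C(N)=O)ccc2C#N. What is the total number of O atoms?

Scan the SMILES for O atoms (remember two-letter symbols like Cl and Br are single atoms).
Oxygen count: 2.

2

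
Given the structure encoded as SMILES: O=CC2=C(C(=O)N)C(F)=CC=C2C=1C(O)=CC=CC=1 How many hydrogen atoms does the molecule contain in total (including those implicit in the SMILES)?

10

Walk through each heavy atom and fill implicit hydrogens from standard valence (C 4, N 3, O 2, S 2, halogen 1):
  atom 1: O, bond orders sum to 2 (valence 2) → 0 H
  atom 2: C, bond orders sum to 3 (valence 4) → 1 H
  atom 3: C, bond orders sum to 4 (valence 4) → 0 H
  atom 4: C, bond orders sum to 4 (valence 4) → 0 H
  atom 5: C, bond orders sum to 4 (valence 4) → 0 H
  atom 6: O, bond orders sum to 2 (valence 2) → 0 H
  atom 7: N, bond orders sum to 1 (valence 3) → 2 H
  atom 8: C, bond orders sum to 4 (valence 4) → 0 H
  atom 9: F (halogen, monovalent) → 0 H
  atom 10: C, bond orders sum to 3 (valence 4) → 1 H
  atom 11: C, bond orders sum to 3 (valence 4) → 1 H
  atom 12: C, bond orders sum to 4 (valence 4) → 0 H
  atom 13: C, bond orders sum to 4 (valence 4) → 0 H
  atom 14: C, bond orders sum to 4 (valence 4) → 0 H
  atom 15: O, bond orders sum to 1 (valence 2) → 1 H
  atom 16: C, bond orders sum to 3 (valence 4) → 1 H
  atom 17: C, bond orders sum to 3 (valence 4) → 1 H
  atom 18: C, bond orders sum to 3 (valence 4) → 1 H
  atom 19: C, bond orders sum to 3 (valence 4) → 1 H
Total hydrogens: 10.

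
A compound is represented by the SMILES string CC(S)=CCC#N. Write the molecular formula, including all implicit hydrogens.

Walk through each heavy atom and fill implicit hydrogens from standard valence (C 4, N 3, O 2, S 2, halogen 1):
  atom 1: C, bond orders sum to 1 (valence 4) → 3 H
  atom 2: C, bond orders sum to 4 (valence 4) → 0 H
  atom 3: S, bond orders sum to 1 (valence 2) → 1 H
  atom 4: C, bond orders sum to 3 (valence 4) → 1 H
  atom 5: C, bond orders sum to 2 (valence 4) → 2 H
  atom 6: C, bond orders sum to 4 (valence 4) → 0 H
  atom 7: N, bond orders sum to 3 (valence 3) → 0 H
Totals → C:5, H:7, N:1, S:1.
In Hill order: C5H7NS.

C5H7NS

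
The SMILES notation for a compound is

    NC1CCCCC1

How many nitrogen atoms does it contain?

1

Scan the SMILES for N atoms (remember two-letter symbols like Cl and Br are single atoms).
Nitrogen count: 1.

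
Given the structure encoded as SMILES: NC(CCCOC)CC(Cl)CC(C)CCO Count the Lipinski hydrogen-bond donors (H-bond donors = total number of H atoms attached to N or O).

Donors: find every N or O and count the H atoms it carries.
  atom 1 (N): bond orders sum to 1 → 2 H
  atom 6 (O): bond orders sum to 2 → 0 H
  atom 16 (O): bond orders sum to 1 → 1 H
Lipinski HBD = 3.

3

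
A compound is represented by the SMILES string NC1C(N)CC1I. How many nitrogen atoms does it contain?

2

Scan the SMILES for N atoms (remember two-letter symbols like Cl and Br are single atoms).
Nitrogen count: 2.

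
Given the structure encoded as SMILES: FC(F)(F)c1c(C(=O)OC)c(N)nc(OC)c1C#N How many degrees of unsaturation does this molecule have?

Molecular formula: C10H8F3N3O3.
DoU = (2C + 2 + N − H − X) / 2, where X is the halogen count and O/S are ignored.
    = (2·10 + 2 + 3 − 8 − 3) / 2 = 14 / 2 = 7.

7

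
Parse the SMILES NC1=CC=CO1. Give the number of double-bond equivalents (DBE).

3

Degree of unsaturation = (number of rings) + (number of π bonds).
Ring closures in the SMILES: 1.
π bonds: 2 double bonds (each 1 DoU) → 2 DoU from unsaturation.
Total DoU = 1 + 2 = 3.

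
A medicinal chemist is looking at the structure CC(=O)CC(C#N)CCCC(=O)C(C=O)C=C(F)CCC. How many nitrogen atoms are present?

1

Scan the SMILES for N atoms (remember two-letter symbols like Cl and Br are single atoms).
Nitrogen count: 1.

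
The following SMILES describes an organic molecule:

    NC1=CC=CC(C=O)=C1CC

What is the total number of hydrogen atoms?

Walk through each heavy atom and fill implicit hydrogens from standard valence (C 4, N 3, O 2, S 2, halogen 1):
  atom 1: N, bond orders sum to 1 (valence 3) → 2 H
  atom 2: C, bond orders sum to 4 (valence 4) → 0 H
  atom 3: C, bond orders sum to 3 (valence 4) → 1 H
  atom 4: C, bond orders sum to 3 (valence 4) → 1 H
  atom 5: C, bond orders sum to 3 (valence 4) → 1 H
  atom 6: C, bond orders sum to 4 (valence 4) → 0 H
  atom 7: C, bond orders sum to 3 (valence 4) → 1 H
  atom 8: O, bond orders sum to 2 (valence 2) → 0 H
  atom 9: C, bond orders sum to 4 (valence 4) → 0 H
  atom 10: C, bond orders sum to 2 (valence 4) → 2 H
  atom 11: C, bond orders sum to 1 (valence 4) → 3 H
Total hydrogens: 11.

11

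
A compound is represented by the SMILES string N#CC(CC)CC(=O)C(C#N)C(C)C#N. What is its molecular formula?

C11H13N3O

Walk through each heavy atom and fill implicit hydrogens from standard valence (C 4, N 3, O 2, S 2, halogen 1):
  atom 1: N, bond orders sum to 3 (valence 3) → 0 H
  atom 2: C, bond orders sum to 4 (valence 4) → 0 H
  atom 3: C, bond orders sum to 3 (valence 4) → 1 H
  atom 4: C, bond orders sum to 2 (valence 4) → 2 H
  atom 5: C, bond orders sum to 1 (valence 4) → 3 H
  atom 6: C, bond orders sum to 2 (valence 4) → 2 H
  atom 7: C, bond orders sum to 4 (valence 4) → 0 H
  atom 8: O, bond orders sum to 2 (valence 2) → 0 H
  atom 9: C, bond orders sum to 3 (valence 4) → 1 H
  atom 10: C, bond orders sum to 4 (valence 4) → 0 H
  atom 11: N, bond orders sum to 3 (valence 3) → 0 H
  atom 12: C, bond orders sum to 3 (valence 4) → 1 H
  atom 13: C, bond orders sum to 1 (valence 4) → 3 H
  atom 14: C, bond orders sum to 4 (valence 4) → 0 H
  atom 15: N, bond orders sum to 3 (valence 3) → 0 H
Totals → C:11, H:13, N:3, O:1.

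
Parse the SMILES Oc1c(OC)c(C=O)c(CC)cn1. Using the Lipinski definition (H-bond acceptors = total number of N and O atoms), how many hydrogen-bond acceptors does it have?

N atoms: 1; O atoms: 3.
Lipinski HBA = 1 + 3 = 4.

4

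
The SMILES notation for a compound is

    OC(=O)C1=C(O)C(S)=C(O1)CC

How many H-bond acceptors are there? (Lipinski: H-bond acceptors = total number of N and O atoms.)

4

N atoms: 0; O atoms: 4.
Lipinski HBA = 0 + 4 = 4.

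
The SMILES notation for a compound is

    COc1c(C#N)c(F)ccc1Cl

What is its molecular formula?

Walk through each heavy atom and fill implicit hydrogens from standard valence (C 4, N 3, O 2, S 2, halogen 1); for lowercase aromatic atoms, an aromatic c carries 1 H when it has two neighbours and 0 H with three, and aromatic n carries 0 H:
  atom 1: C, bond orders sum to 1 (valence 4) → 3 H
  atom 2: O, bond orders sum to 2 (valence 2) → 0 H
  atom 3: aromatic c, 3 neighbours → 0 H
  atom 4: aromatic c, 3 neighbours → 0 H
  atom 5: C, bond orders sum to 4 (valence 4) → 0 H
  atom 6: N, bond orders sum to 3 (valence 3) → 0 H
  atom 7: aromatic c, 3 neighbours → 0 H
  atom 8: F (halogen, monovalent) → 0 H
  atom 9: aromatic c, 2 neighbours → 1 H
  atom 10: aromatic c, 2 neighbours → 1 H
  atom 11: aromatic c, 3 neighbours → 0 H
  atom 12: Cl (halogen, monovalent) → 0 H
Totals → C:8, H:5, Cl:1, F:1, N:1, O:1.

C8H5ClFNO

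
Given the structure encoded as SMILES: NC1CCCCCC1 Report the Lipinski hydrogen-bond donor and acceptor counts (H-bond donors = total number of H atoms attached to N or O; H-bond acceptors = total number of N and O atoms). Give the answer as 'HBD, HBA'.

2, 1

Donors: find every N or O and count the H atoms it carries.
  atom 1 (N): bond orders sum to 1 → 2 H
Lipinski HBD = 2.
Acceptors: N atoms = 1, O atoms = 0 → HBA = 1.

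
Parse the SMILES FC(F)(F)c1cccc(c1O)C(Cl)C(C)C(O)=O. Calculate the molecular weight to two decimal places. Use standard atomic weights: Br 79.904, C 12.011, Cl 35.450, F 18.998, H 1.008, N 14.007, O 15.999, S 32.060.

First, the molecular formula is C11H10ClF3O3 (counting implicit H from valence).
  C: 11 × 12.011 = 132.121
  Cl: 1 × 35.450 = 35.450
  F: 3 × 18.998 = 56.994
  H: 10 × 1.008 = 10.080
  O: 3 × 15.999 = 47.997
Sum: 11×12.011 + 1×35.450 + 3×18.998 + 10×1.008 + 3×15.999 = 282.642 → 282.64 g/mol.

282.64 g/mol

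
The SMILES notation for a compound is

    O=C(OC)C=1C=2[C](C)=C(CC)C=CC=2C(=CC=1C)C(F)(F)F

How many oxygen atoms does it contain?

2

Scan the SMILES for O atoms (remember two-letter symbols like Cl and Br are single atoms).
Oxygen count: 2.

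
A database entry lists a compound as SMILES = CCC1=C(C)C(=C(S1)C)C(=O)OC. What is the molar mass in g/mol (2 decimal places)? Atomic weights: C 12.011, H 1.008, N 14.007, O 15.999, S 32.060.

198.28 g/mol

First, the molecular formula is C10H14O2S (counting implicit H from valence).
  C: 10 × 12.011 = 120.110
  H: 14 × 1.008 = 14.112
  O: 2 × 15.999 = 31.998
  S: 1 × 32.060 = 32.060
Sum: 10×12.011 + 14×1.008 + 2×15.999 + 1×32.060 = 198.280 → 198.28 g/mol.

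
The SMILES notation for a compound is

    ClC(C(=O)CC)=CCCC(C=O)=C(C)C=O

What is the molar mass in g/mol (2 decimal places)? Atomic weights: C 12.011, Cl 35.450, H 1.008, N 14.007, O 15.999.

First, the molecular formula is C12H15ClO3 (counting implicit H from valence).
  C: 12 × 12.011 = 144.132
  Cl: 1 × 35.450 = 35.450
  H: 15 × 1.008 = 15.120
  O: 3 × 15.999 = 47.997
Sum: 12×12.011 + 1×35.450 + 15×1.008 + 3×15.999 = 242.699 → 242.70 g/mol.

242.70 g/mol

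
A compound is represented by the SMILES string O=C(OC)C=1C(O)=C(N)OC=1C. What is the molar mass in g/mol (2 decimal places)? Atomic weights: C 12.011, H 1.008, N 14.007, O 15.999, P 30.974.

First, the molecular formula is C7H9NO4 (counting implicit H from valence).
  C: 7 × 12.011 = 84.077
  H: 9 × 1.008 = 9.072
  N: 1 × 14.007 = 14.007
  O: 4 × 15.999 = 63.996
Sum: 7×12.011 + 9×1.008 + 1×14.007 + 4×15.999 = 171.152 → 171.15 g/mol.

171.15 g/mol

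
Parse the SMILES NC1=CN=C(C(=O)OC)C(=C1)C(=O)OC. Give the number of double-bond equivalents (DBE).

Degree of unsaturation = (number of rings) + (number of π bonds).
Ring closures in the SMILES: 1.
π bonds: 5 double bonds (each 1 DoU) → 5 DoU from unsaturation.
Total DoU = 1 + 5 = 6.

6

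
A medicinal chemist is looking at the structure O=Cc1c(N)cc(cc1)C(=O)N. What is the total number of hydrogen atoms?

Walk through each heavy atom and fill implicit hydrogens from standard valence (C 4, N 3, O 2, S 2, halogen 1); for lowercase aromatic atoms, an aromatic c carries 1 H when it has two neighbours and 0 H with three, and aromatic n carries 0 H:
  atom 1: O, bond orders sum to 2 (valence 2) → 0 H
  atom 2: C, bond orders sum to 3 (valence 4) → 1 H
  atom 3: aromatic c, 3 neighbours → 0 H
  atom 4: aromatic c, 3 neighbours → 0 H
  atom 5: N, bond orders sum to 1 (valence 3) → 2 H
  atom 6: aromatic c, 2 neighbours → 1 H
  atom 7: aromatic c, 3 neighbours → 0 H
  atom 8: aromatic c, 2 neighbours → 1 H
  atom 9: aromatic c, 2 neighbours → 1 H
  atom 10: C, bond orders sum to 4 (valence 4) → 0 H
  atom 11: O, bond orders sum to 2 (valence 2) → 0 H
  atom 12: N, bond orders sum to 1 (valence 3) → 2 H
Total hydrogens: 8.

8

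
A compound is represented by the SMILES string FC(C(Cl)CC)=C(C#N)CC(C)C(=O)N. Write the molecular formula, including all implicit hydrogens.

C10H14ClFN2O

Walk through each heavy atom and fill implicit hydrogens from standard valence (C 4, N 3, O 2, S 2, halogen 1):
  atom 1: F (halogen, monovalent) → 0 H
  atom 2: C, bond orders sum to 4 (valence 4) → 0 H
  atom 3: C, bond orders sum to 3 (valence 4) → 1 H
  atom 4: Cl (halogen, monovalent) → 0 H
  atom 5: C, bond orders sum to 2 (valence 4) → 2 H
  atom 6: C, bond orders sum to 1 (valence 4) → 3 H
  atom 7: C, bond orders sum to 4 (valence 4) → 0 H
  atom 8: C, bond orders sum to 4 (valence 4) → 0 H
  atom 9: N, bond orders sum to 3 (valence 3) → 0 H
  atom 10: C, bond orders sum to 2 (valence 4) → 2 H
  atom 11: C, bond orders sum to 3 (valence 4) → 1 H
  atom 12: C, bond orders sum to 1 (valence 4) → 3 H
  atom 13: C, bond orders sum to 4 (valence 4) → 0 H
  atom 14: O, bond orders sum to 2 (valence 2) → 0 H
  atom 15: N, bond orders sum to 1 (valence 3) → 2 H
Totals → C:10, H:14, Cl:1, F:1, N:2, O:1.
In Hill order: C10H14ClFN2O.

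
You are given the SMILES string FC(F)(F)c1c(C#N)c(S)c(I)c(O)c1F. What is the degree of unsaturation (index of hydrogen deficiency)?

6

Molecular formula: C8H2F4INOS.
DoU = (2C + 2 + N − H − X) / 2, where X is the halogen count and O/S are ignored.
    = (2·8 + 2 + 1 − 2 − 5) / 2 = 12 / 2 = 6.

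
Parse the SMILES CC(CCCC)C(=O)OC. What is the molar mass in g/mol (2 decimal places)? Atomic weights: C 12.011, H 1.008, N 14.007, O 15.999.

First, the molecular formula is C8H16O2 (counting implicit H from valence).
  C: 8 × 12.011 = 96.088
  H: 16 × 1.008 = 16.128
  O: 2 × 15.999 = 31.998
Sum: 8×12.011 + 16×1.008 + 2×15.999 = 144.214 → 144.21 g/mol.

144.21 g/mol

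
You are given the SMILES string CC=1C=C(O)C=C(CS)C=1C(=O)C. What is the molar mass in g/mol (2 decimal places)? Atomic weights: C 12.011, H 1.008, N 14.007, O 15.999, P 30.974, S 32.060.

First, the molecular formula is C10H12O2S (counting implicit H from valence).
  C: 10 × 12.011 = 120.110
  H: 12 × 1.008 = 12.096
  O: 2 × 15.999 = 31.998
  S: 1 × 32.060 = 32.060
Sum: 10×12.011 + 12×1.008 + 2×15.999 + 1×32.060 = 196.264 → 196.26 g/mol.

196.26 g/mol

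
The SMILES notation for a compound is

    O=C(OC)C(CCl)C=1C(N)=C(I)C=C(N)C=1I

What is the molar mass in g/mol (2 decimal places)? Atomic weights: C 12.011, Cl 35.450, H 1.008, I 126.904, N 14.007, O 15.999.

480.47 g/mol

First, the molecular formula is C10H11ClI2N2O2 (counting implicit H from valence).
  C: 10 × 12.011 = 120.110
  Cl: 1 × 35.450 = 35.450
  H: 11 × 1.008 = 11.088
  I: 2 × 126.904 = 253.808
  N: 2 × 14.007 = 28.014
  O: 2 × 15.999 = 31.998
Sum: 10×12.011 + 1×35.450 + 11×1.008 + 2×126.904 + 2×14.007 + 2×15.999 = 480.468 → 480.47 g/mol.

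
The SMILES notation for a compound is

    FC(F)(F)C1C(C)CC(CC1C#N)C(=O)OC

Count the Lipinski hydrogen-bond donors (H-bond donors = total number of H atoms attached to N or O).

Donors: find every N or O and count the H atoms it carries.
  atom 13 (N): bond orders sum to 3 → 0 H
  atom 15 (O): bond orders sum to 2 → 0 H
  atom 16 (O): bond orders sum to 2 → 0 H
Lipinski HBD = 0.

0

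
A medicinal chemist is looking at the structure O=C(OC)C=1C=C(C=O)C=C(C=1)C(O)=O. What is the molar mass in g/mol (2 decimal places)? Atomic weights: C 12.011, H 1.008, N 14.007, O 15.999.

First, the molecular formula is C10H8O5 (counting implicit H from valence).
  C: 10 × 12.011 = 120.110
  H: 8 × 1.008 = 8.064
  O: 5 × 15.999 = 79.995
Sum: 10×12.011 + 8×1.008 + 5×15.999 = 208.169 → 208.17 g/mol.

208.17 g/mol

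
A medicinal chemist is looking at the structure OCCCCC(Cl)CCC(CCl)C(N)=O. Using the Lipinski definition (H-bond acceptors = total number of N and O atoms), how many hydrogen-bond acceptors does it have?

N atoms: 1; O atoms: 2.
Lipinski HBA = 1 + 2 = 3.

3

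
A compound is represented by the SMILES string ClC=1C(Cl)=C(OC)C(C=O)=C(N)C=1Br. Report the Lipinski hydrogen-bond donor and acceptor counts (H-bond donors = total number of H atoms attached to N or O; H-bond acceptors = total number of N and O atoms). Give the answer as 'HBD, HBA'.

Donors: find every N or O and count the H atoms it carries.
  atom 6 (O): bond orders sum to 2 → 0 H
  atom 10 (O): bond orders sum to 2 → 0 H
  atom 12 (N): bond orders sum to 1 → 2 H
Lipinski HBD = 2.
Acceptors: N atoms = 1, O atoms = 2 → HBA = 3.

2, 3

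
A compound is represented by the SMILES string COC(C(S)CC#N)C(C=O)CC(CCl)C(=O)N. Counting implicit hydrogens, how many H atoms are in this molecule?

17

Walk through each heavy atom and fill implicit hydrogens from standard valence (C 4, N 3, O 2, S 2, halogen 1):
  atom 1: C, bond orders sum to 1 (valence 4) → 3 H
  atom 2: O, bond orders sum to 2 (valence 2) → 0 H
  atom 3: C, bond orders sum to 3 (valence 4) → 1 H
  atom 4: C, bond orders sum to 3 (valence 4) → 1 H
  atom 5: S, bond orders sum to 1 (valence 2) → 1 H
  atom 6: C, bond orders sum to 2 (valence 4) → 2 H
  atom 7: C, bond orders sum to 4 (valence 4) → 0 H
  atom 8: N, bond orders sum to 3 (valence 3) → 0 H
  atom 9: C, bond orders sum to 3 (valence 4) → 1 H
  atom 10: C, bond orders sum to 3 (valence 4) → 1 H
  atom 11: O, bond orders sum to 2 (valence 2) → 0 H
  atom 12: C, bond orders sum to 2 (valence 4) → 2 H
  atom 13: C, bond orders sum to 3 (valence 4) → 1 H
  atom 14: C, bond orders sum to 2 (valence 4) → 2 H
  atom 15: Cl (halogen, monovalent) → 0 H
  atom 16: C, bond orders sum to 4 (valence 4) → 0 H
  atom 17: O, bond orders sum to 2 (valence 2) → 0 H
  atom 18: N, bond orders sum to 1 (valence 3) → 2 H
Total hydrogens: 17.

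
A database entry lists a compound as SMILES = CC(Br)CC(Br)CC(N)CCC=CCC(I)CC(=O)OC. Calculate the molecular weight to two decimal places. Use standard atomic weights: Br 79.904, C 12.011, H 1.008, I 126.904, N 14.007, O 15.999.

First, the molecular formula is C15H26Br2INO2 (counting implicit H from valence).
  Br: 2 × 79.904 = 159.808
  C: 15 × 12.011 = 180.165
  H: 26 × 1.008 = 26.208
  I: 1 × 126.904 = 126.904
  N: 1 × 14.007 = 14.007
  O: 2 × 15.999 = 31.998
Sum: 2×79.904 + 15×12.011 + 26×1.008 + 1×126.904 + 1×14.007 + 2×15.999 = 539.090 → 539.09 g/mol.

539.09 g/mol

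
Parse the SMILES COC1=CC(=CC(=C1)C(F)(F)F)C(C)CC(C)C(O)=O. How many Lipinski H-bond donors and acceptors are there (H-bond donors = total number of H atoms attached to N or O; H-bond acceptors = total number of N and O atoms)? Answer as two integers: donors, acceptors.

Donors: find every N or O and count the H atoms it carries.
  atom 2 (O): bond orders sum to 2 → 0 H
  atom 19 (O): bond orders sum to 1 → 1 H
  atom 20 (O): bond orders sum to 2 → 0 H
Lipinski HBD = 1.
Acceptors: N atoms = 0, O atoms = 3 → HBA = 3.

1, 3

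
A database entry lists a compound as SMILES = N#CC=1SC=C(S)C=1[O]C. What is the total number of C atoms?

Count every carbon token in the SMILES (each C, including those in ring-closure positions and inside branches).
Carbon count: 6.

6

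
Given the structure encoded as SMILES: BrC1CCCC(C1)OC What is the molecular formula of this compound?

C7H13BrO

Walk through each heavy atom and fill implicit hydrogens from standard valence (C 4, N 3, O 2, S 2, halogen 1):
  atom 1: Br (halogen, monovalent) → 0 H
  atom 2: C, bond orders sum to 3 (valence 4) → 1 H
  atom 3: C, bond orders sum to 2 (valence 4) → 2 H
  atom 4: C, bond orders sum to 2 (valence 4) → 2 H
  atom 5: C, bond orders sum to 2 (valence 4) → 2 H
  atom 6: C, bond orders sum to 3 (valence 4) → 1 H
  atom 7: C, bond orders sum to 2 (valence 4) → 2 H
  atom 8: O, bond orders sum to 2 (valence 2) → 0 H
  atom 9: C, bond orders sum to 1 (valence 4) → 3 H
Totals → C:7, H:13, Br:1, O:1.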